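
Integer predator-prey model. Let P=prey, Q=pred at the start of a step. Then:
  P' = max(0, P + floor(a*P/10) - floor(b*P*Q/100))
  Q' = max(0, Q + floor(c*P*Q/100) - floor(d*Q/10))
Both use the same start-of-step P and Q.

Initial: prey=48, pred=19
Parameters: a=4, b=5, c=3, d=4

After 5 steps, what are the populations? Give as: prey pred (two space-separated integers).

Answer: 0 11

Derivation:
Step 1: prey: 48+19-45=22; pred: 19+27-7=39
Step 2: prey: 22+8-42=0; pred: 39+25-15=49
Step 3: prey: 0+0-0=0; pred: 49+0-19=30
Step 4: prey: 0+0-0=0; pred: 30+0-12=18
Step 5: prey: 0+0-0=0; pred: 18+0-7=11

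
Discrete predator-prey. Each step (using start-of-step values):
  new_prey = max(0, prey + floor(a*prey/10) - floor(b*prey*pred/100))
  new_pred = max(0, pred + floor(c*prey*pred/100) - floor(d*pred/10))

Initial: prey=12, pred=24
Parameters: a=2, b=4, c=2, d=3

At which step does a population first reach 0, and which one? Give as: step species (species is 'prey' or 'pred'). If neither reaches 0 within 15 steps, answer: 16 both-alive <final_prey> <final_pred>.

Answer: 16 both-alive 1 3

Derivation:
Step 1: prey: 12+2-11=3; pred: 24+5-7=22
Step 2: prey: 3+0-2=1; pred: 22+1-6=17
Step 3: prey: 1+0-0=1; pred: 17+0-5=12
Step 4: prey: 1+0-0=1; pred: 12+0-3=9
Step 5: prey: 1+0-0=1; pred: 9+0-2=7
Step 6: prey: 1+0-0=1; pred: 7+0-2=5
Step 7: prey: 1+0-0=1; pred: 5+0-1=4
Step 8: prey: 1+0-0=1; pred: 4+0-1=3
Step 9: prey: 1+0-0=1; pred: 3+0-0=3
Steps 10-15: state stable at prey=1, pred=3 (no change)
No extinction within 15 steps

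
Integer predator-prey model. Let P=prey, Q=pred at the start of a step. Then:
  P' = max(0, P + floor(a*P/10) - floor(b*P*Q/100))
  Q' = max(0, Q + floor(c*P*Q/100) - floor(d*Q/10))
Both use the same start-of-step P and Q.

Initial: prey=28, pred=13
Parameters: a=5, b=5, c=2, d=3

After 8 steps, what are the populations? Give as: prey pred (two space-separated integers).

Step 1: prey: 28+14-18=24; pred: 13+7-3=17
Step 2: prey: 24+12-20=16; pred: 17+8-5=20
Step 3: prey: 16+8-16=8; pred: 20+6-6=20
Step 4: prey: 8+4-8=4; pred: 20+3-6=17
Step 5: prey: 4+2-3=3; pred: 17+1-5=13
Step 6: prey: 3+1-1=3; pred: 13+0-3=10
Step 7: prey: 3+1-1=3; pred: 10+0-3=7
Step 8: prey: 3+1-1=3; pred: 7+0-2=5

Answer: 3 5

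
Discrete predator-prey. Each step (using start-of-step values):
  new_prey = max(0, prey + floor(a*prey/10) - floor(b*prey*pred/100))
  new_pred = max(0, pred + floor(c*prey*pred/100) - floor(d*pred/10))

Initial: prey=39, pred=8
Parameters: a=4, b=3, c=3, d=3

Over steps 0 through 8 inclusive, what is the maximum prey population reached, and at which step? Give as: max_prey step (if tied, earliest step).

Answer: 45 1

Derivation:
Step 1: prey: 39+15-9=45; pred: 8+9-2=15
Step 2: prey: 45+18-20=43; pred: 15+20-4=31
Step 3: prey: 43+17-39=21; pred: 31+39-9=61
Step 4: prey: 21+8-38=0; pred: 61+38-18=81
Step 5: prey: 0+0-0=0; pred: 81+0-24=57
Step 6: prey: 0+0-0=0; pred: 57+0-17=40
Step 7: prey: 0+0-0=0; pred: 40+0-12=28
Step 8: prey: 0+0-0=0; pred: 28+0-8=20
Max prey = 45 at step 1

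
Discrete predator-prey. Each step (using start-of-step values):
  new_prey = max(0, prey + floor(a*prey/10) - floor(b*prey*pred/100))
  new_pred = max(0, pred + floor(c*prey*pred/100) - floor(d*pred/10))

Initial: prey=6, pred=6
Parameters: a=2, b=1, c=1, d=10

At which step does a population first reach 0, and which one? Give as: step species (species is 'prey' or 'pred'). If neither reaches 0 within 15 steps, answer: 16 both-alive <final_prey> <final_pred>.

Step 1: prey: 6+1-0=7; pred: 6+0-6=0
First extinction: pred at step 1

Answer: 1 pred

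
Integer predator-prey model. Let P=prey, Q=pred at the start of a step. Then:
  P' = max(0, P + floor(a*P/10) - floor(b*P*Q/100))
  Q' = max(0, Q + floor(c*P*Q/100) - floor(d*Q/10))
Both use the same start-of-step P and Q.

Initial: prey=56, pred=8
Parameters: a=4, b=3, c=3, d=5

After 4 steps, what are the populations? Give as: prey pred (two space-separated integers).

Answer: 0 69

Derivation:
Step 1: prey: 56+22-13=65; pred: 8+13-4=17
Step 2: prey: 65+26-33=58; pred: 17+33-8=42
Step 3: prey: 58+23-73=8; pred: 42+73-21=94
Step 4: prey: 8+3-22=0; pred: 94+22-47=69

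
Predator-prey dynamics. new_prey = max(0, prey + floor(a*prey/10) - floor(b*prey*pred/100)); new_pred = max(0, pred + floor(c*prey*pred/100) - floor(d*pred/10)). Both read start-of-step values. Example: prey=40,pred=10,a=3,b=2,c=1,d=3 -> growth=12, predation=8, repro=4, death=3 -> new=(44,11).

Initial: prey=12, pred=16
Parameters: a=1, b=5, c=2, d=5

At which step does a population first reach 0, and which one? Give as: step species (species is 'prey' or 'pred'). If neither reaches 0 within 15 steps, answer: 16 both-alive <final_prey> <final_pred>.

Step 1: prey: 12+1-9=4; pred: 16+3-8=11
Step 2: prey: 4+0-2=2; pred: 11+0-5=6
Step 3: prey: 2+0-0=2; pred: 6+0-3=3
Step 4: prey: 2+0-0=2; pred: 3+0-1=2
Step 5: prey: 2+0-0=2; pred: 2+0-1=1
Step 6: prey: 2+0-0=2; pred: 1+0-0=1
Steps 7-15: state stable at prey=2, pred=1 (no change)
No extinction within 15 steps

Answer: 16 both-alive 2 1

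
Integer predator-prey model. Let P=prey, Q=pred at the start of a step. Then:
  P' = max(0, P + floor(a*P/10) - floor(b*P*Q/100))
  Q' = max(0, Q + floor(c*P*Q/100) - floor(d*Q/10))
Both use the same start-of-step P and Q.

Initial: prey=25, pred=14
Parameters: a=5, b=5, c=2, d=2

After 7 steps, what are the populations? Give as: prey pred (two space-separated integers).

Answer: 1 12

Derivation:
Step 1: prey: 25+12-17=20; pred: 14+7-2=19
Step 2: prey: 20+10-19=11; pred: 19+7-3=23
Step 3: prey: 11+5-12=4; pred: 23+5-4=24
Step 4: prey: 4+2-4=2; pred: 24+1-4=21
Step 5: prey: 2+1-2=1; pred: 21+0-4=17
Step 6: prey: 1+0-0=1; pred: 17+0-3=14
Step 7: prey: 1+0-0=1; pred: 14+0-2=12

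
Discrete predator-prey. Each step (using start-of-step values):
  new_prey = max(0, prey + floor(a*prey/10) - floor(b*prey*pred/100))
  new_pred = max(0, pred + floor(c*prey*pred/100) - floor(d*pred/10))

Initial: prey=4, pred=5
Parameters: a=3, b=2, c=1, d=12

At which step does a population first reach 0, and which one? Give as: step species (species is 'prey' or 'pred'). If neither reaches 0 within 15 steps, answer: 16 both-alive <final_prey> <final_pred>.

Step 1: prey: 4+1-0=5; pred: 5+0-6=0
First extinction: pred at step 1

Answer: 1 pred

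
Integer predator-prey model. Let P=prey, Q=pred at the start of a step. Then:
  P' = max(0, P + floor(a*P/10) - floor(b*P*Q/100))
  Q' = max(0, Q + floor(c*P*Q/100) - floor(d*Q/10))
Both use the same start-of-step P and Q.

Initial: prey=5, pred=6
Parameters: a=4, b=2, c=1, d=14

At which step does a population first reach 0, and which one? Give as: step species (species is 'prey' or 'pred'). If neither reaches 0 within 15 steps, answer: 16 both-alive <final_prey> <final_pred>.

Step 1: prey: 5+2-0=7; pred: 6+0-8=0
First extinction: pred at step 1

Answer: 1 pred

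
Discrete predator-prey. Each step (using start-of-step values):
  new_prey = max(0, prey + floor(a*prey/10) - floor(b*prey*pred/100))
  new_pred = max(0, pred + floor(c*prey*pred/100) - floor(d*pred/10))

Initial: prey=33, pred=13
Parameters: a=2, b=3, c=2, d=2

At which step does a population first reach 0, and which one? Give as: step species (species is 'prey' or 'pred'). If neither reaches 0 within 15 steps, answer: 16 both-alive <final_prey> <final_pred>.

Step 1: prey: 33+6-12=27; pred: 13+8-2=19
Step 2: prey: 27+5-15=17; pred: 19+10-3=26
Step 3: prey: 17+3-13=7; pred: 26+8-5=29
Step 4: prey: 7+1-6=2; pred: 29+4-5=28
Step 5: prey: 2+0-1=1; pred: 28+1-5=24
Step 6: prey: 1+0-0=1; pred: 24+0-4=20
Step 7: prey: 1+0-0=1; pred: 20+0-4=16
Step 8: prey: 1+0-0=1; pred: 16+0-3=13
Step 9: prey: 1+0-0=1; pred: 13+0-2=11
Step 10: prey: 1+0-0=1; pred: 11+0-2=9
Step 11: prey: 1+0-0=1; pred: 9+0-1=8
Step 12: prey: 1+0-0=1; pred: 8+0-1=7
Step 13: prey: 1+0-0=1; pred: 7+0-1=6
Step 14: prey: 1+0-0=1; pred: 6+0-1=5
Step 15: prey: 1+0-0=1; pred: 5+0-1=4
No extinction within 15 steps

Answer: 16 both-alive 1 4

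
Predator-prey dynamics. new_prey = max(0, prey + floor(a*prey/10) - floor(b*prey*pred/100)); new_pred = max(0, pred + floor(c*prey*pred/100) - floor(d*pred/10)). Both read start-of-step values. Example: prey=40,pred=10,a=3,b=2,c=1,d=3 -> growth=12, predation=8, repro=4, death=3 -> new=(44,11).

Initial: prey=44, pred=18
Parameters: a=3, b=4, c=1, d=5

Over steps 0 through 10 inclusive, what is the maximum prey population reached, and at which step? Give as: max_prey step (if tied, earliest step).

Step 1: prey: 44+13-31=26; pred: 18+7-9=16
Step 2: prey: 26+7-16=17; pred: 16+4-8=12
Step 3: prey: 17+5-8=14; pred: 12+2-6=8
Step 4: prey: 14+4-4=14; pred: 8+1-4=5
Step 5: prey: 14+4-2=16; pred: 5+0-2=3
Step 6: prey: 16+4-1=19; pred: 3+0-1=2
Step 7: prey: 19+5-1=23; pred: 2+0-1=1
Step 8: prey: 23+6-0=29; pred: 1+0-0=1
Step 9: prey: 29+8-1=36; pred: 1+0-0=1
Step 10: prey: 36+10-1=45; pred: 1+0-0=1
Max prey = 45 at step 10

Answer: 45 10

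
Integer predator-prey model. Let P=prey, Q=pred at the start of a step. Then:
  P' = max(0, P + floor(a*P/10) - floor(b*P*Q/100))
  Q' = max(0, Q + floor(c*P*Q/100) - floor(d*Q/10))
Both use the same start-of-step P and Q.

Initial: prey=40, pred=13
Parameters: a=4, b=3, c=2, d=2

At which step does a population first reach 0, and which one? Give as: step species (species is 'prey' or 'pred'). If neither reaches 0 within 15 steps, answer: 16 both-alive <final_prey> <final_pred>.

Answer: 4 prey

Derivation:
Step 1: prey: 40+16-15=41; pred: 13+10-2=21
Step 2: prey: 41+16-25=32; pred: 21+17-4=34
Step 3: prey: 32+12-32=12; pred: 34+21-6=49
Step 4: prey: 12+4-17=0; pred: 49+11-9=51
First extinction: prey at step 4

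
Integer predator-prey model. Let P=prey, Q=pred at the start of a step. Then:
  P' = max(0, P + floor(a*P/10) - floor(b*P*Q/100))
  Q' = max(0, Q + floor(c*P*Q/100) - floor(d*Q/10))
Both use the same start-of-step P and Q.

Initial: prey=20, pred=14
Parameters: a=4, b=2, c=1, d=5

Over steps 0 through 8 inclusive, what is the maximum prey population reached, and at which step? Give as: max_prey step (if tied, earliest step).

Answer: 148 8

Derivation:
Step 1: prey: 20+8-5=23; pred: 14+2-7=9
Step 2: prey: 23+9-4=28; pred: 9+2-4=7
Step 3: prey: 28+11-3=36; pred: 7+1-3=5
Step 4: prey: 36+14-3=47; pred: 5+1-2=4
Step 5: prey: 47+18-3=62; pred: 4+1-2=3
Step 6: prey: 62+24-3=83; pred: 3+1-1=3
Step 7: prey: 83+33-4=112; pred: 3+2-1=4
Step 8: prey: 112+44-8=148; pred: 4+4-2=6
Max prey = 148 at step 8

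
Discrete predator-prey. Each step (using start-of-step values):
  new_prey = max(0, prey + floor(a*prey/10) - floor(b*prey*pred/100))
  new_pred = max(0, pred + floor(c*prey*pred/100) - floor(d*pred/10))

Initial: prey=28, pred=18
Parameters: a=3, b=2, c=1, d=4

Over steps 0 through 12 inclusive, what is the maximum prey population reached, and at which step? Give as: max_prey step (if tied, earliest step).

Answer: 72 12

Derivation:
Step 1: prey: 28+8-10=26; pred: 18+5-7=16
Step 2: prey: 26+7-8=25; pred: 16+4-6=14
Step 3: prey: 25+7-7=25; pred: 14+3-5=12
Step 4: prey: 25+7-6=26; pred: 12+3-4=11
Step 5: prey: 26+7-5=28; pred: 11+2-4=9
Step 6: prey: 28+8-5=31; pred: 9+2-3=8
Step 7: prey: 31+9-4=36; pred: 8+2-3=7
Step 8: prey: 36+10-5=41; pred: 7+2-2=7
Step 9: prey: 41+12-5=48; pred: 7+2-2=7
Step 10: prey: 48+14-6=56; pred: 7+3-2=8
Step 11: prey: 56+16-8=64; pred: 8+4-3=9
Step 12: prey: 64+19-11=72; pred: 9+5-3=11
Max prey = 72 at step 12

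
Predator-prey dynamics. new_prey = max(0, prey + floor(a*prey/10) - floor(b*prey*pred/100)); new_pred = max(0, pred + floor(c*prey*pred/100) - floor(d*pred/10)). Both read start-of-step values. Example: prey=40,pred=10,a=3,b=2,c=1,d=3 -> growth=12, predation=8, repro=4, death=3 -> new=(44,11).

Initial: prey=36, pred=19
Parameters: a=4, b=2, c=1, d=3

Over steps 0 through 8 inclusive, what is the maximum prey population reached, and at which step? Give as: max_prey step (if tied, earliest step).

Step 1: prey: 36+14-13=37; pred: 19+6-5=20
Step 2: prey: 37+14-14=37; pred: 20+7-6=21
Step 3: prey: 37+14-15=36; pred: 21+7-6=22
Step 4: prey: 36+14-15=35; pred: 22+7-6=23
Step 5: prey: 35+14-16=33; pred: 23+8-6=25
Step 6: prey: 33+13-16=30; pred: 25+8-7=26
Step 7: prey: 30+12-15=27; pred: 26+7-7=26
Step 8: prey: 27+10-14=23; pred: 26+7-7=26
Max prey = 37 at step 1

Answer: 37 1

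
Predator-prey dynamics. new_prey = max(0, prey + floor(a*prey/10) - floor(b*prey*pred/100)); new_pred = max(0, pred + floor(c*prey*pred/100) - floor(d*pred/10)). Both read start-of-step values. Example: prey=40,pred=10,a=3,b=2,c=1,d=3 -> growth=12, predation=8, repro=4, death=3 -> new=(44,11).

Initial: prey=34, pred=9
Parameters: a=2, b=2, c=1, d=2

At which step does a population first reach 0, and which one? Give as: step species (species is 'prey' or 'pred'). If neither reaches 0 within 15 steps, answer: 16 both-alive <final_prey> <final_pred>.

Step 1: prey: 34+6-6=34; pred: 9+3-1=11
Step 2: prey: 34+6-7=33; pred: 11+3-2=12
Step 3: prey: 33+6-7=32; pred: 12+3-2=13
Step 4: prey: 32+6-8=30; pred: 13+4-2=15
Step 5: prey: 30+6-9=27; pred: 15+4-3=16
Step 6: prey: 27+5-8=24; pred: 16+4-3=17
Step 7: prey: 24+4-8=20; pred: 17+4-3=18
Step 8: prey: 20+4-7=17; pred: 18+3-3=18
Step 9: prey: 17+3-6=14; pred: 18+3-3=18
Step 10: prey: 14+2-5=11; pred: 18+2-3=17
Step 11: prey: 11+2-3=10; pred: 17+1-3=15
Step 12: prey: 10+2-3=9; pred: 15+1-3=13
Step 13: prey: 9+1-2=8; pred: 13+1-2=12
Step 14: prey: 8+1-1=8; pred: 12+0-2=10
Step 15: prey: 8+1-1=8; pred: 10+0-2=8
No extinction within 15 steps

Answer: 16 both-alive 8 8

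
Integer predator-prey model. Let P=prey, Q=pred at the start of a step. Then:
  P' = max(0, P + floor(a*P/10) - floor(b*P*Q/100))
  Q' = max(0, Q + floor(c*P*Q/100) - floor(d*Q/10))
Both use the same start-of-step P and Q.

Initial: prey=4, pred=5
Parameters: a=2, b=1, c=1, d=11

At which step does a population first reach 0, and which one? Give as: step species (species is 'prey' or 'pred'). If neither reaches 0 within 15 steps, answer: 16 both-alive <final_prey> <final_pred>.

Step 1: prey: 4+0-0=4; pred: 5+0-5=0
First extinction: pred at step 1

Answer: 1 pred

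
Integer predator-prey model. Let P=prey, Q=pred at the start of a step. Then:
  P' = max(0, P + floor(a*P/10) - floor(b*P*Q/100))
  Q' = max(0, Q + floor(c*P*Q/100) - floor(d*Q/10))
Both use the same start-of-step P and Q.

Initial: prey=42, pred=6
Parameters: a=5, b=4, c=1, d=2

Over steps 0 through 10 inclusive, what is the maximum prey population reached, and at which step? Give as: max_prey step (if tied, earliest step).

Answer: 74 3

Derivation:
Step 1: prey: 42+21-10=53; pred: 6+2-1=7
Step 2: prey: 53+26-14=65; pred: 7+3-1=9
Step 3: prey: 65+32-23=74; pred: 9+5-1=13
Step 4: prey: 74+37-38=73; pred: 13+9-2=20
Step 5: prey: 73+36-58=51; pred: 20+14-4=30
Step 6: prey: 51+25-61=15; pred: 30+15-6=39
Step 7: prey: 15+7-23=0; pred: 39+5-7=37
Step 8: prey: 0+0-0=0; pred: 37+0-7=30
Step 9: prey: 0+0-0=0; pred: 30+0-6=24
Step 10: prey: 0+0-0=0; pred: 24+0-4=20
Max prey = 74 at step 3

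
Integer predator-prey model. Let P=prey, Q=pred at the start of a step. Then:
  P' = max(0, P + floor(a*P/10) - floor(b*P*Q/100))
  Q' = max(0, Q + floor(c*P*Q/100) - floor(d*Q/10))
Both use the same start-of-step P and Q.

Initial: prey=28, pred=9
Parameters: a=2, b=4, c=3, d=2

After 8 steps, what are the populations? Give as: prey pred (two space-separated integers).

Answer: 0 11

Derivation:
Step 1: prey: 28+5-10=23; pred: 9+7-1=15
Step 2: prey: 23+4-13=14; pred: 15+10-3=22
Step 3: prey: 14+2-12=4; pred: 22+9-4=27
Step 4: prey: 4+0-4=0; pred: 27+3-5=25
Step 5: prey: 0+0-0=0; pred: 25+0-5=20
Step 6: prey: 0+0-0=0; pred: 20+0-4=16
Step 7: prey: 0+0-0=0; pred: 16+0-3=13
Step 8: prey: 0+0-0=0; pred: 13+0-2=11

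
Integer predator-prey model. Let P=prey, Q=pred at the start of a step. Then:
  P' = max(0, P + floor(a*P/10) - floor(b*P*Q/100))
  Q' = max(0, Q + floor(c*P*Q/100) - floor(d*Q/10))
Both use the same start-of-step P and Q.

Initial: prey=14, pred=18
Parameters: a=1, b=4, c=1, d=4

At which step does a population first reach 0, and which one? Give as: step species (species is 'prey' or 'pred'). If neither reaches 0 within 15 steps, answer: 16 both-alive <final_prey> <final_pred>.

Answer: 16 both-alive 3 2

Derivation:
Step 1: prey: 14+1-10=5; pred: 18+2-7=13
Step 2: prey: 5+0-2=3; pred: 13+0-5=8
Step 3: prey: 3+0-0=3; pred: 8+0-3=5
Step 4: prey: 3+0-0=3; pred: 5+0-2=3
Step 5: prey: 3+0-0=3; pred: 3+0-1=2
Step 6: prey: 3+0-0=3; pred: 2+0-0=2
Steps 7-15: state stable at prey=3, pred=2 (no change)
No extinction within 15 steps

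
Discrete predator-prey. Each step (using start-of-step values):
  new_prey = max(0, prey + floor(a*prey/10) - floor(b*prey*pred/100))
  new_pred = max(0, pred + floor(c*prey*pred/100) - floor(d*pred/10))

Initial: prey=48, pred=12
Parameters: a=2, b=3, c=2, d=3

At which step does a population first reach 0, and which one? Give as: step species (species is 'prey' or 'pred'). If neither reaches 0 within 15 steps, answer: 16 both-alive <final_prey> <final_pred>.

Answer: 16 both-alive 1 3

Derivation:
Step 1: prey: 48+9-17=40; pred: 12+11-3=20
Step 2: prey: 40+8-24=24; pred: 20+16-6=30
Step 3: prey: 24+4-21=7; pred: 30+14-9=35
Step 4: prey: 7+1-7=1; pred: 35+4-10=29
Step 5: prey: 1+0-0=1; pred: 29+0-8=21
Step 6: prey: 1+0-0=1; pred: 21+0-6=15
Step 7: prey: 1+0-0=1; pred: 15+0-4=11
Step 8: prey: 1+0-0=1; pred: 11+0-3=8
Step 9: prey: 1+0-0=1; pred: 8+0-2=6
Step 10: prey: 1+0-0=1; pred: 6+0-1=5
Step 11: prey: 1+0-0=1; pred: 5+0-1=4
Step 12: prey: 1+0-0=1; pred: 4+0-1=3
Step 13: prey: 1+0-0=1; pred: 3+0-0=3
Steps 14-15: state stable at prey=1, pred=3 (no change)
No extinction within 15 steps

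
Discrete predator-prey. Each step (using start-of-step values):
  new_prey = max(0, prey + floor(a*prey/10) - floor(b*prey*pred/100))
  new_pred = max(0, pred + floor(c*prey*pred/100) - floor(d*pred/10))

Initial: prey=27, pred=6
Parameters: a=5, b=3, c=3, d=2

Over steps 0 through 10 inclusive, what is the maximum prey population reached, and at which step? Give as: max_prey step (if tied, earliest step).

Step 1: prey: 27+13-4=36; pred: 6+4-1=9
Step 2: prey: 36+18-9=45; pred: 9+9-1=17
Step 3: prey: 45+22-22=45; pred: 17+22-3=36
Step 4: prey: 45+22-48=19; pred: 36+48-7=77
Step 5: prey: 19+9-43=0; pred: 77+43-15=105
Step 6: prey: 0+0-0=0; pred: 105+0-21=84
Step 7: prey: 0+0-0=0; pred: 84+0-16=68
Step 8: prey: 0+0-0=0; pred: 68+0-13=55
Step 9: prey: 0+0-0=0; pred: 55+0-11=44
Step 10: prey: 0+0-0=0; pred: 44+0-8=36
Max prey = 45 at step 2

Answer: 45 2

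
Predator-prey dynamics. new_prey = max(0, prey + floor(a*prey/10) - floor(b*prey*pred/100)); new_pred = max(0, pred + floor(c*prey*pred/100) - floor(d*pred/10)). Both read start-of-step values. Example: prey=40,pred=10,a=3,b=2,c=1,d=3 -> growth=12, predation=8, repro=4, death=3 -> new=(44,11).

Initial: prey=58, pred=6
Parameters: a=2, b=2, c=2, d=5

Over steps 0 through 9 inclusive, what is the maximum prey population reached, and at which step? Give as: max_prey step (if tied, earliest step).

Answer: 64 2

Derivation:
Step 1: prey: 58+11-6=63; pred: 6+6-3=9
Step 2: prey: 63+12-11=64; pred: 9+11-4=16
Step 3: prey: 64+12-20=56; pred: 16+20-8=28
Step 4: prey: 56+11-31=36; pred: 28+31-14=45
Step 5: prey: 36+7-32=11; pred: 45+32-22=55
Step 6: prey: 11+2-12=1; pred: 55+12-27=40
Step 7: prey: 1+0-0=1; pred: 40+0-20=20
Step 8: prey: 1+0-0=1; pred: 20+0-10=10
Step 9: prey: 1+0-0=1; pred: 10+0-5=5
Max prey = 64 at step 2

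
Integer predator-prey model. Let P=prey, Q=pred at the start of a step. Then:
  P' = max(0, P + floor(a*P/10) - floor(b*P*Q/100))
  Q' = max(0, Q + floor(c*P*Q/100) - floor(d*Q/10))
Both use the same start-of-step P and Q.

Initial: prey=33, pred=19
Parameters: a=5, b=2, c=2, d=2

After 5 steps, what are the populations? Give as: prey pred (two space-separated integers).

Answer: 0 72

Derivation:
Step 1: prey: 33+16-12=37; pred: 19+12-3=28
Step 2: prey: 37+18-20=35; pred: 28+20-5=43
Step 3: prey: 35+17-30=22; pred: 43+30-8=65
Step 4: prey: 22+11-28=5; pred: 65+28-13=80
Step 5: prey: 5+2-8=0; pred: 80+8-16=72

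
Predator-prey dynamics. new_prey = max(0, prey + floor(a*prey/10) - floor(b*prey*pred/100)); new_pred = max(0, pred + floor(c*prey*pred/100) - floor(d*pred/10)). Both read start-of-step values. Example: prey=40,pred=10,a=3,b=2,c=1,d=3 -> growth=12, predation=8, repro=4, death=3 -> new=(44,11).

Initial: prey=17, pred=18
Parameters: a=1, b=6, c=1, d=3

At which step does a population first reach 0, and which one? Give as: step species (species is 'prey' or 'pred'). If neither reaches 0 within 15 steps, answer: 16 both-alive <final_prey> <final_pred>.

Step 1: prey: 17+1-18=0; pred: 18+3-5=16
First extinction: prey at step 1

Answer: 1 prey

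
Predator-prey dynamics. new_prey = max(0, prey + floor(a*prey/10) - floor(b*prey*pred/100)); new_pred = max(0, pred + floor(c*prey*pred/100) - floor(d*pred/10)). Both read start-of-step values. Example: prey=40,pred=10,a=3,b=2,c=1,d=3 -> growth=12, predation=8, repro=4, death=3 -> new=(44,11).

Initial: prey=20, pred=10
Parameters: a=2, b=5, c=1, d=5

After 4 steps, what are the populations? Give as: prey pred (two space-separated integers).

Answer: 13 1

Derivation:
Step 1: prey: 20+4-10=14; pred: 10+2-5=7
Step 2: prey: 14+2-4=12; pred: 7+0-3=4
Step 3: prey: 12+2-2=12; pred: 4+0-2=2
Step 4: prey: 12+2-1=13; pred: 2+0-1=1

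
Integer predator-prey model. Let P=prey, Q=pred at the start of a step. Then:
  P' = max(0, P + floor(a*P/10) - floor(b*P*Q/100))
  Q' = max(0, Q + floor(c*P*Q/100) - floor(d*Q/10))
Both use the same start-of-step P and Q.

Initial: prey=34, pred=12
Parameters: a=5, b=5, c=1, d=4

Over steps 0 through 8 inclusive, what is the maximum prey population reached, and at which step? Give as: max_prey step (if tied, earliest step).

Answer: 46 8

Derivation:
Step 1: prey: 34+17-20=31; pred: 12+4-4=12
Step 2: prey: 31+15-18=28; pred: 12+3-4=11
Step 3: prey: 28+14-15=27; pred: 11+3-4=10
Step 4: prey: 27+13-13=27; pred: 10+2-4=8
Step 5: prey: 27+13-10=30; pred: 8+2-3=7
Step 6: prey: 30+15-10=35; pred: 7+2-2=7
Step 7: prey: 35+17-12=40; pred: 7+2-2=7
Step 8: prey: 40+20-14=46; pred: 7+2-2=7
Max prey = 46 at step 8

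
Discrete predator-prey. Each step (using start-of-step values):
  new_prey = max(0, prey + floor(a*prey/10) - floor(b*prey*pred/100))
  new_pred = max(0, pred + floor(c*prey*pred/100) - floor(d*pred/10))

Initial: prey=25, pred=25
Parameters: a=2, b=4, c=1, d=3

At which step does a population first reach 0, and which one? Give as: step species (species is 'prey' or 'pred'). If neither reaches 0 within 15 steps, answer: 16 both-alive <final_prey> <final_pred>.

Answer: 16 both-alive 1 3

Derivation:
Step 1: prey: 25+5-25=5; pred: 25+6-7=24
Step 2: prey: 5+1-4=2; pred: 24+1-7=18
Step 3: prey: 2+0-1=1; pred: 18+0-5=13
Step 4: prey: 1+0-0=1; pred: 13+0-3=10
Step 5: prey: 1+0-0=1; pred: 10+0-3=7
Step 6: prey: 1+0-0=1; pred: 7+0-2=5
Step 7: prey: 1+0-0=1; pred: 5+0-1=4
Step 8: prey: 1+0-0=1; pred: 4+0-1=3
Step 9: prey: 1+0-0=1; pred: 3+0-0=3
Steps 10-15: state stable at prey=1, pred=3 (no change)
No extinction within 15 steps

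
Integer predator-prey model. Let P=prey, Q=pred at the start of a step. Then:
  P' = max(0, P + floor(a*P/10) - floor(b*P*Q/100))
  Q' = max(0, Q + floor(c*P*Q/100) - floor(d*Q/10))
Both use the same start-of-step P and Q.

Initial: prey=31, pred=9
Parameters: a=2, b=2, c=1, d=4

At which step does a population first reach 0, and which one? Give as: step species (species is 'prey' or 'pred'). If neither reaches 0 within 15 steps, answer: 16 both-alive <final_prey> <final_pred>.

Step 1: prey: 31+6-5=32; pred: 9+2-3=8
Step 2: prey: 32+6-5=33; pred: 8+2-3=7
Step 3: prey: 33+6-4=35; pred: 7+2-2=7
Step 4: prey: 35+7-4=38; pred: 7+2-2=7
Step 5: prey: 38+7-5=40; pred: 7+2-2=7
Step 6: prey: 40+8-5=43; pred: 7+2-2=7
Step 7: prey: 43+8-6=45; pred: 7+3-2=8
Step 8: prey: 45+9-7=47; pred: 8+3-3=8
Step 9: prey: 47+9-7=49; pred: 8+3-3=8
Step 10: prey: 49+9-7=51; pred: 8+3-3=8
Step 11: prey: 51+10-8=53; pred: 8+4-3=9
Step 12: prey: 53+10-9=54; pred: 9+4-3=10
Step 13: prey: 54+10-10=54; pred: 10+5-4=11
Step 14: prey: 54+10-11=53; pred: 11+5-4=12
Step 15: prey: 53+10-12=51; pred: 12+6-4=14
No extinction within 15 steps

Answer: 16 both-alive 51 14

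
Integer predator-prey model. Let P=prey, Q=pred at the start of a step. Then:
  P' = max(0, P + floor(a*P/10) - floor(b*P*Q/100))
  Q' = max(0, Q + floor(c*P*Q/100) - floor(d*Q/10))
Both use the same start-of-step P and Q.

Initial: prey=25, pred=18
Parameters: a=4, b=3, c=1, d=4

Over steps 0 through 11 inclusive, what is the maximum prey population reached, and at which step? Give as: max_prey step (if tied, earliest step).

Answer: 104 11

Derivation:
Step 1: prey: 25+10-13=22; pred: 18+4-7=15
Step 2: prey: 22+8-9=21; pred: 15+3-6=12
Step 3: prey: 21+8-7=22; pred: 12+2-4=10
Step 4: prey: 22+8-6=24; pred: 10+2-4=8
Step 5: prey: 24+9-5=28; pred: 8+1-3=6
Step 6: prey: 28+11-5=34; pred: 6+1-2=5
Step 7: prey: 34+13-5=42; pred: 5+1-2=4
Step 8: prey: 42+16-5=53; pred: 4+1-1=4
Step 9: prey: 53+21-6=68; pred: 4+2-1=5
Step 10: prey: 68+27-10=85; pred: 5+3-2=6
Step 11: prey: 85+34-15=104; pred: 6+5-2=9
Max prey = 104 at step 11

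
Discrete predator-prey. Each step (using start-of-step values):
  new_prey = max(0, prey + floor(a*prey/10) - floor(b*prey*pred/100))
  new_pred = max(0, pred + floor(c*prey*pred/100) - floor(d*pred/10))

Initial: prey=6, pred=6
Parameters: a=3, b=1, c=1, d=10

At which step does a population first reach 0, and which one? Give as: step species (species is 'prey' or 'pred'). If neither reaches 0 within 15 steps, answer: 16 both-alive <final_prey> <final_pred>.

Answer: 1 pred

Derivation:
Step 1: prey: 6+1-0=7; pred: 6+0-6=0
First extinction: pred at step 1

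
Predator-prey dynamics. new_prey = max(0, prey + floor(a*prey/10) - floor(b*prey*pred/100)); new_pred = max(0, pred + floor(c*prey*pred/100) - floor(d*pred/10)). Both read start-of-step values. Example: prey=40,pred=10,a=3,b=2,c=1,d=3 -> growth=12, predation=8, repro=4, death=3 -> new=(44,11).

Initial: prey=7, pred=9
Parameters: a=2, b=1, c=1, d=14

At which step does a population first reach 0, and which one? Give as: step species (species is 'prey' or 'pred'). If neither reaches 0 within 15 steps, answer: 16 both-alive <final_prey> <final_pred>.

Answer: 1 pred

Derivation:
Step 1: prey: 7+1-0=8; pred: 9+0-12=0
First extinction: pred at step 1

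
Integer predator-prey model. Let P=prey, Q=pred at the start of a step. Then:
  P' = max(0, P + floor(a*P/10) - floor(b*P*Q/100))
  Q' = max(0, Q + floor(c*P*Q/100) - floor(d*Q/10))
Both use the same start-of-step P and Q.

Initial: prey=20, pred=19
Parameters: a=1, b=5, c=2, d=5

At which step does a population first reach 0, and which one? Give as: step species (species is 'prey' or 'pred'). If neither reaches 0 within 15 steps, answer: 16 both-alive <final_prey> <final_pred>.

Step 1: prey: 20+2-19=3; pred: 19+7-9=17
Step 2: prey: 3+0-2=1; pred: 17+1-8=10
Step 3: prey: 1+0-0=1; pred: 10+0-5=5
Step 4: prey: 1+0-0=1; pred: 5+0-2=3
Step 5: prey: 1+0-0=1; pred: 3+0-1=2
Step 6: prey: 1+0-0=1; pred: 2+0-1=1
Step 7: prey: 1+0-0=1; pred: 1+0-0=1
Steps 8-15: state stable at prey=1, pred=1 (no change)
No extinction within 15 steps

Answer: 16 both-alive 1 1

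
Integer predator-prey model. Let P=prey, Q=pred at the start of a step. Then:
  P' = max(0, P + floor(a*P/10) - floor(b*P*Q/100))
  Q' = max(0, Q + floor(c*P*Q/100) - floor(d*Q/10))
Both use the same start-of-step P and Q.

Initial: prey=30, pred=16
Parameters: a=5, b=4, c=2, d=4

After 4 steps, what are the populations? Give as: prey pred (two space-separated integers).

Answer: 10 18

Derivation:
Step 1: prey: 30+15-19=26; pred: 16+9-6=19
Step 2: prey: 26+13-19=20; pred: 19+9-7=21
Step 3: prey: 20+10-16=14; pred: 21+8-8=21
Step 4: prey: 14+7-11=10; pred: 21+5-8=18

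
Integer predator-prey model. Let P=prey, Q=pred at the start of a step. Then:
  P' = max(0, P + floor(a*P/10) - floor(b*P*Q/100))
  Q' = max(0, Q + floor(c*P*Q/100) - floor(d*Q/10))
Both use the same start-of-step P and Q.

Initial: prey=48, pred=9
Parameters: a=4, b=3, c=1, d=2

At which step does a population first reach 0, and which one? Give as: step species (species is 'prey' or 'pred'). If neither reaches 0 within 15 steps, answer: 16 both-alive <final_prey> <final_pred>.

Answer: 16 both-alive 1 7

Derivation:
Step 1: prey: 48+19-12=55; pred: 9+4-1=12
Step 2: prey: 55+22-19=58; pred: 12+6-2=16
Step 3: prey: 58+23-27=54; pred: 16+9-3=22
Step 4: prey: 54+21-35=40; pred: 22+11-4=29
Step 5: prey: 40+16-34=22; pred: 29+11-5=35
Step 6: prey: 22+8-23=7; pred: 35+7-7=35
Step 7: prey: 7+2-7=2; pred: 35+2-7=30
Step 8: prey: 2+0-1=1; pred: 30+0-6=24
Step 9: prey: 1+0-0=1; pred: 24+0-4=20
Step 10: prey: 1+0-0=1; pred: 20+0-4=16
Step 11: prey: 1+0-0=1; pred: 16+0-3=13
Step 12: prey: 1+0-0=1; pred: 13+0-2=11
Step 13: prey: 1+0-0=1; pred: 11+0-2=9
Step 14: prey: 1+0-0=1; pred: 9+0-1=8
Step 15: prey: 1+0-0=1; pred: 8+0-1=7
No extinction within 15 steps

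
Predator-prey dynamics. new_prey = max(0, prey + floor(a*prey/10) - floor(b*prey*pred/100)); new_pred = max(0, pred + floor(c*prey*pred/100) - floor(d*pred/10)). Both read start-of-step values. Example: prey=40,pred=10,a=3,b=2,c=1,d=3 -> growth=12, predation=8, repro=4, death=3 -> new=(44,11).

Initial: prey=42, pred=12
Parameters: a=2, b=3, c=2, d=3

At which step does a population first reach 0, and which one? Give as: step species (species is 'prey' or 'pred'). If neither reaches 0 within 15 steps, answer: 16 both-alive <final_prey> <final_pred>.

Step 1: prey: 42+8-15=35; pred: 12+10-3=19
Step 2: prey: 35+7-19=23; pred: 19+13-5=27
Step 3: prey: 23+4-18=9; pred: 27+12-8=31
Step 4: prey: 9+1-8=2; pred: 31+5-9=27
Step 5: prey: 2+0-1=1; pred: 27+1-8=20
Step 6: prey: 1+0-0=1; pred: 20+0-6=14
Step 7: prey: 1+0-0=1; pred: 14+0-4=10
Step 8: prey: 1+0-0=1; pred: 10+0-3=7
Step 9: prey: 1+0-0=1; pred: 7+0-2=5
Step 10: prey: 1+0-0=1; pred: 5+0-1=4
Step 11: prey: 1+0-0=1; pred: 4+0-1=3
Step 12: prey: 1+0-0=1; pred: 3+0-0=3
Steps 13-15: state stable at prey=1, pred=3 (no change)
No extinction within 15 steps

Answer: 16 both-alive 1 3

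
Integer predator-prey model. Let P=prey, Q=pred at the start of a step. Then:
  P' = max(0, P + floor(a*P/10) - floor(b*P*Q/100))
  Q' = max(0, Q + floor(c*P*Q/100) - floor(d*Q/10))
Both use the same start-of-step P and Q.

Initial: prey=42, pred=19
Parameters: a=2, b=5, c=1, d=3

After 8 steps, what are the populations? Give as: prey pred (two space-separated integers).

Step 1: prey: 42+8-39=11; pred: 19+7-5=21
Step 2: prey: 11+2-11=2; pred: 21+2-6=17
Step 3: prey: 2+0-1=1; pred: 17+0-5=12
Step 4: prey: 1+0-0=1; pred: 12+0-3=9
Step 5: prey: 1+0-0=1; pred: 9+0-2=7
Step 6: prey: 1+0-0=1; pred: 7+0-2=5
Step 7: prey: 1+0-0=1; pred: 5+0-1=4
Step 8: prey: 1+0-0=1; pred: 4+0-1=3

Answer: 1 3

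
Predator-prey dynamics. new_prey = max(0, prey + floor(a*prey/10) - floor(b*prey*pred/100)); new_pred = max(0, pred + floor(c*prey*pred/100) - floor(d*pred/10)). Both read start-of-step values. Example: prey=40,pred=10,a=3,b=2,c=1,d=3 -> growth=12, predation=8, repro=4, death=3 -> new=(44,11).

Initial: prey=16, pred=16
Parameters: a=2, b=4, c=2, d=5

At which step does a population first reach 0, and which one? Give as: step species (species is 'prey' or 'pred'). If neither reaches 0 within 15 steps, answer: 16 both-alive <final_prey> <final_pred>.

Answer: 16 both-alive 26 1

Derivation:
Step 1: prey: 16+3-10=9; pred: 16+5-8=13
Step 2: prey: 9+1-4=6; pred: 13+2-6=9
Step 3: prey: 6+1-2=5; pred: 9+1-4=6
Step 4: prey: 5+1-1=5; pred: 6+0-3=3
Step 5: prey: 5+1-0=6; pred: 3+0-1=2
Step 6: prey: 6+1-0=7; pred: 2+0-1=1
Step 7: prey: 7+1-0=8; pred: 1+0-0=1
Step 8: prey: 8+1-0=9; pred: 1+0-0=1
Step 9: prey: 9+1-0=10; pred: 1+0-0=1
Step 10: prey: 10+2-0=12; pred: 1+0-0=1
Step 11: prey: 12+2-0=14; pred: 1+0-0=1
Step 12: prey: 14+2-0=16; pred: 1+0-0=1
Step 13: prey: 16+3-0=19; pred: 1+0-0=1
Step 14: prey: 19+3-0=22; pred: 1+0-0=1
Step 15: prey: 22+4-0=26; pred: 1+0-0=1
No extinction within 15 steps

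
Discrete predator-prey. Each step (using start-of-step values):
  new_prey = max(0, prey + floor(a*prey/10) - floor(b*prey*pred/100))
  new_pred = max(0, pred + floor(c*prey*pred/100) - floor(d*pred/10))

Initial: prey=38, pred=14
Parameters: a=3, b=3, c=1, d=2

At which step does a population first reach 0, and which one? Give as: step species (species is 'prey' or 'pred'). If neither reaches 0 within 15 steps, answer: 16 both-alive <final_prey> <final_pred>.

Step 1: prey: 38+11-15=34; pred: 14+5-2=17
Step 2: prey: 34+10-17=27; pred: 17+5-3=19
Step 3: prey: 27+8-15=20; pred: 19+5-3=21
Step 4: prey: 20+6-12=14; pred: 21+4-4=21
Step 5: prey: 14+4-8=10; pred: 21+2-4=19
Step 6: prey: 10+3-5=8; pred: 19+1-3=17
Step 7: prey: 8+2-4=6; pred: 17+1-3=15
Step 8: prey: 6+1-2=5; pred: 15+0-3=12
Step 9: prey: 5+1-1=5; pred: 12+0-2=10
Step 10: prey: 5+1-1=5; pred: 10+0-2=8
Step 11: prey: 5+1-1=5; pred: 8+0-1=7
Step 12: prey: 5+1-1=5; pred: 7+0-1=6
Step 13: prey: 5+1-0=6; pred: 6+0-1=5
Step 14: prey: 6+1-0=7; pred: 5+0-1=4
Step 15: prey: 7+2-0=9; pred: 4+0-0=4
No extinction within 15 steps

Answer: 16 both-alive 9 4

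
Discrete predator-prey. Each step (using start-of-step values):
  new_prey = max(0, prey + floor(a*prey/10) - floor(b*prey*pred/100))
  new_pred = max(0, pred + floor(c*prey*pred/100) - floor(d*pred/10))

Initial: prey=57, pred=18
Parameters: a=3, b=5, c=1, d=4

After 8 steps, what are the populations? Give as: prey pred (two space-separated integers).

Answer: 1 2

Derivation:
Step 1: prey: 57+17-51=23; pred: 18+10-7=21
Step 2: prey: 23+6-24=5; pred: 21+4-8=17
Step 3: prey: 5+1-4=2; pred: 17+0-6=11
Step 4: prey: 2+0-1=1; pred: 11+0-4=7
Step 5: prey: 1+0-0=1; pred: 7+0-2=5
Step 6: prey: 1+0-0=1; pred: 5+0-2=3
Step 7: prey: 1+0-0=1; pred: 3+0-1=2
Step 8: prey: 1+0-0=1; pred: 2+0-0=2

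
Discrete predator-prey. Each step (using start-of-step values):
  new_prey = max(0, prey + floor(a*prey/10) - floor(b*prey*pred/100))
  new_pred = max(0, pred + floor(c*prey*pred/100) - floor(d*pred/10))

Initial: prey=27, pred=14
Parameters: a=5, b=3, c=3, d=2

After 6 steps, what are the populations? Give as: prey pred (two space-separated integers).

Step 1: prey: 27+13-11=29; pred: 14+11-2=23
Step 2: prey: 29+14-20=23; pred: 23+20-4=39
Step 3: prey: 23+11-26=8; pred: 39+26-7=58
Step 4: prey: 8+4-13=0; pred: 58+13-11=60
Step 5: prey: 0+0-0=0; pred: 60+0-12=48
Step 6: prey: 0+0-0=0; pred: 48+0-9=39

Answer: 0 39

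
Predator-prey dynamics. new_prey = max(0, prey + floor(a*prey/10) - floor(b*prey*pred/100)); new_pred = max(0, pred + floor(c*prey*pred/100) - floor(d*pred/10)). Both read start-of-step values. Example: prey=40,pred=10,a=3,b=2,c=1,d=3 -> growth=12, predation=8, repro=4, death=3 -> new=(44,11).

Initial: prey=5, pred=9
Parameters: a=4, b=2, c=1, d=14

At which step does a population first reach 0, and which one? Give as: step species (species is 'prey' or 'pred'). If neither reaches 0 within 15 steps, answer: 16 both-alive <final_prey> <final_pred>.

Step 1: prey: 5+2-0=7; pred: 9+0-12=0
First extinction: pred at step 1

Answer: 1 pred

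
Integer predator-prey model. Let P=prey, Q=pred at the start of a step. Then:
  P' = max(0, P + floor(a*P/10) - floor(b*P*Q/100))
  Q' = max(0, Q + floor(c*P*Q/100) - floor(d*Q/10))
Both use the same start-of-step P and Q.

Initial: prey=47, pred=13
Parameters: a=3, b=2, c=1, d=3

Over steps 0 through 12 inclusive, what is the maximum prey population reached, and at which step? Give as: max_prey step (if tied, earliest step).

Step 1: prey: 47+14-12=49; pred: 13+6-3=16
Step 2: prey: 49+14-15=48; pred: 16+7-4=19
Step 3: prey: 48+14-18=44; pred: 19+9-5=23
Step 4: prey: 44+13-20=37; pred: 23+10-6=27
Step 5: prey: 37+11-19=29; pred: 27+9-8=28
Step 6: prey: 29+8-16=21; pred: 28+8-8=28
Step 7: prey: 21+6-11=16; pred: 28+5-8=25
Step 8: prey: 16+4-8=12; pred: 25+4-7=22
Step 9: prey: 12+3-5=10; pred: 22+2-6=18
Step 10: prey: 10+3-3=10; pred: 18+1-5=14
Step 11: prey: 10+3-2=11; pred: 14+1-4=11
Step 12: prey: 11+3-2=12; pred: 11+1-3=9
Max prey = 49 at step 1

Answer: 49 1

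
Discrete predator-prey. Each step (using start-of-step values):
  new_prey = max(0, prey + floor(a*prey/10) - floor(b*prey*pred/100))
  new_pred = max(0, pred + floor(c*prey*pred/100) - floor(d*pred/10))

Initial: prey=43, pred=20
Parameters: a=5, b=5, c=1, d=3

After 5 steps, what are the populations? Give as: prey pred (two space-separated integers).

Step 1: prey: 43+21-43=21; pred: 20+8-6=22
Step 2: prey: 21+10-23=8; pred: 22+4-6=20
Step 3: prey: 8+4-8=4; pred: 20+1-6=15
Step 4: prey: 4+2-3=3; pred: 15+0-4=11
Step 5: prey: 3+1-1=3; pred: 11+0-3=8

Answer: 3 8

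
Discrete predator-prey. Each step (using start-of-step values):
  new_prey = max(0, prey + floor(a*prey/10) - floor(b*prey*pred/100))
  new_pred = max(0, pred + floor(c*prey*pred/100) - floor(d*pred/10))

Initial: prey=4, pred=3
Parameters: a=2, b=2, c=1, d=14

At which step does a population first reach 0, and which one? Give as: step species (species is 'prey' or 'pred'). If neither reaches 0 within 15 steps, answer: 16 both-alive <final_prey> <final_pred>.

Answer: 1 pred

Derivation:
Step 1: prey: 4+0-0=4; pred: 3+0-4=0
First extinction: pred at step 1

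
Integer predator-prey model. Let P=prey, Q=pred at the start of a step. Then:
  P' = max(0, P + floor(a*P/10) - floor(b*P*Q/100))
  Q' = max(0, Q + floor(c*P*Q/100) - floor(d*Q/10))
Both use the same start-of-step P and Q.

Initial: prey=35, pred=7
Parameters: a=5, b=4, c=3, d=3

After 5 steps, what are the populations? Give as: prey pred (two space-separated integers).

Answer: 0 48

Derivation:
Step 1: prey: 35+17-9=43; pred: 7+7-2=12
Step 2: prey: 43+21-20=44; pred: 12+15-3=24
Step 3: prey: 44+22-42=24; pred: 24+31-7=48
Step 4: prey: 24+12-46=0; pred: 48+34-14=68
Step 5: prey: 0+0-0=0; pred: 68+0-20=48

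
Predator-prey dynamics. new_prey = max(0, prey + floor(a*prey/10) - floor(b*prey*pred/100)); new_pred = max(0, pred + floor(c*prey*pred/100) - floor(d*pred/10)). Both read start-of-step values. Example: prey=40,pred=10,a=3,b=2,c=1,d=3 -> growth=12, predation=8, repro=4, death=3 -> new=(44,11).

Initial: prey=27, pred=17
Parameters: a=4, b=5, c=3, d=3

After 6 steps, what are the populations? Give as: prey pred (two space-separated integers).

Step 1: prey: 27+10-22=15; pred: 17+13-5=25
Step 2: prey: 15+6-18=3; pred: 25+11-7=29
Step 3: prey: 3+1-4=0; pred: 29+2-8=23
Step 4: prey: 0+0-0=0; pred: 23+0-6=17
Step 5: prey: 0+0-0=0; pred: 17+0-5=12
Step 6: prey: 0+0-0=0; pred: 12+0-3=9

Answer: 0 9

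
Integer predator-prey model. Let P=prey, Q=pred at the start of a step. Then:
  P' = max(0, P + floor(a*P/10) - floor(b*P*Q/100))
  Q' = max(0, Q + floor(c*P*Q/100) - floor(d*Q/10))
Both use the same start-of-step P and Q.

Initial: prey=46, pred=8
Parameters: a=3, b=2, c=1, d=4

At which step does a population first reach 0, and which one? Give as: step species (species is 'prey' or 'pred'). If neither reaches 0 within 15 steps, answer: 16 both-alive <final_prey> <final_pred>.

Step 1: prey: 46+13-7=52; pred: 8+3-3=8
Step 2: prey: 52+15-8=59; pred: 8+4-3=9
Step 3: prey: 59+17-10=66; pred: 9+5-3=11
Step 4: prey: 66+19-14=71; pred: 11+7-4=14
Step 5: prey: 71+21-19=73; pred: 14+9-5=18
Step 6: prey: 73+21-26=68; pred: 18+13-7=24
Step 7: prey: 68+20-32=56; pred: 24+16-9=31
Step 8: prey: 56+16-34=38; pred: 31+17-12=36
Step 9: prey: 38+11-27=22; pred: 36+13-14=35
Step 10: prey: 22+6-15=13; pred: 35+7-14=28
Step 11: prey: 13+3-7=9; pred: 28+3-11=20
Step 12: prey: 9+2-3=8; pred: 20+1-8=13
Step 13: prey: 8+2-2=8; pred: 13+1-5=9
Step 14: prey: 8+2-1=9; pred: 9+0-3=6
Step 15: prey: 9+2-1=10; pred: 6+0-2=4
No extinction within 15 steps

Answer: 16 both-alive 10 4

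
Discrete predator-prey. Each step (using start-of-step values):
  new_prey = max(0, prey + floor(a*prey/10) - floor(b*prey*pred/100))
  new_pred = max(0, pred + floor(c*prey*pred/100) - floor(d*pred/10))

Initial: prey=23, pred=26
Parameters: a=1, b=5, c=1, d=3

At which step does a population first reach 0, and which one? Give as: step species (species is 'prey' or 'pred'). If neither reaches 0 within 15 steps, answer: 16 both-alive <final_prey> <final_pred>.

Step 1: prey: 23+2-29=0; pred: 26+5-7=24
First extinction: prey at step 1

Answer: 1 prey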